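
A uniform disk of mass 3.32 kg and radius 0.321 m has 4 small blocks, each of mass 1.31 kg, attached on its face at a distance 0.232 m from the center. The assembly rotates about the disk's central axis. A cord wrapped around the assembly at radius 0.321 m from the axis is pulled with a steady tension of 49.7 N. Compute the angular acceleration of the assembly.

α ≈ 35.2 rad/s²

I_disk = ½MR² = ½(3.32)(0.321)² = 0.1710 kg·m².
I_blocks = 4·m·r² = 4(1.31)(0.232)² = 0.2820 kg·m².
Total I = 0.4531 kg·m².
τ = F r = (49.7)(0.321) = 15.95 N·m.
α = τ/I = 15.95/0.4531 = 35.21 rad/s².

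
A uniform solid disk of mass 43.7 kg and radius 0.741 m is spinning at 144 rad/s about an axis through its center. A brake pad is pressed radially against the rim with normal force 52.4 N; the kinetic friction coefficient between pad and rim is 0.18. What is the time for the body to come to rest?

I = ½MR² = (1/2)(43.7)(0.741)² = 12.00 kg·m².
Friction force f = μN = (0.18)(52.4) = 9.432 N at the rim; torque magnitude τ = fR = 6.989 N·m, opposing ω.
|α| = τ/I = 6.989/12.00 = 0.5826 rad/s² (deceleration).
0 = ω₀ − |α|t ⇒ t = ω₀/|α| = 144/0.5826 = 247.2 s.

t ≈ 247 s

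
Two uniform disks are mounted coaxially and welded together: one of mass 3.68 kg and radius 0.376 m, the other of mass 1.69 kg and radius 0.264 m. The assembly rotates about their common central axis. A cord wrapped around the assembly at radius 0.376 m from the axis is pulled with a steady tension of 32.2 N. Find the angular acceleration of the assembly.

α ≈ 38.0 rad/s²

I = ½M₁R₁² + ½M₂R₂² = ½(3.68)(0.376)² + ½(1.69)(0.264)² = 0.3190 kg·m².
τ = F r = (32.2)(0.376) = 12.11 N·m.
α = τ/I = 12.11/0.3190 = 37.95 rad/s².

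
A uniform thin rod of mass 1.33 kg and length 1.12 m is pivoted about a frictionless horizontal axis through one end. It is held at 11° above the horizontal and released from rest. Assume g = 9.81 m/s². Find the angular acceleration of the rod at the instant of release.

α ≈ 12.9 rad/s²

About the pivot, I = (1/3)ML² = (1/3)(1.33)(1.12)² = 0.5561 kg·m².
The weight acts at the center, a distance L/2 = 0.5600 m from the pivot; τ = Mg(L/2) cos 11° = 7.172 N·m.
α = τ/I = 7.172/0.5561 = 12.90 rad/s².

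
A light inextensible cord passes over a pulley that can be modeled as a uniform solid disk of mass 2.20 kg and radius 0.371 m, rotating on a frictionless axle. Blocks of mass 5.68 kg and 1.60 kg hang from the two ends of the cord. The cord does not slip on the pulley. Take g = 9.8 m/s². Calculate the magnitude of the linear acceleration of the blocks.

a ≈ 4.77 m/s²

I = ½MR² = (1/2)(2.20)(0.371)² = 0.1514 kg·m².
Heavier block: m₁g − T₁ = m₁a. Lighter block: T₂ − m₂g = m₂a.
Pulley: (T₁ − T₂)R = Iα = I(a/R), so T₁ − T₂ = (I/R²)a = (1/2)M_p a = 1.100·a.
Adding the three: (m₁ − m₂)g = (m₁ + m₂ + 1.100)a, so a = (5.68 − 1.60)(9.8)/(5.68 + 1.60 + 1.100) = 4.771 m/s².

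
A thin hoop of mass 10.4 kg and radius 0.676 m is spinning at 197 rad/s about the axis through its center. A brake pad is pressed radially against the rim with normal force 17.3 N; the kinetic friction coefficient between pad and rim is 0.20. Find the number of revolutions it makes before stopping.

I = MR² = (10.4)(0.676)² = 4.753 kg·m².
Friction force f = μN = (0.20)(17.3) = 3.460 N at the rim; torque magnitude τ = fR = 2.339 N·m, opposing ω.
|α| = τ/I = 2.339/4.753 = 0.4921 rad/s² (deceleration).
ω² = ω₀² − 2|α|θ with ω = 0 ⇒ θ = ω₀²/(2|α|) = 39430 rad = 6275 rev.

≈ 6280 revolutions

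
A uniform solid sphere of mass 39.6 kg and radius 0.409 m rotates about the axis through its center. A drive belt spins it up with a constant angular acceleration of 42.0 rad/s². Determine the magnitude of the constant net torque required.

τ ≈ 111 N·m

I = (2/5)MR² = (2/5)(39.6)(0.409)² = 2.650 kg·m².
τ = Iα = (2.650)(42.00) = 111.3 N·m.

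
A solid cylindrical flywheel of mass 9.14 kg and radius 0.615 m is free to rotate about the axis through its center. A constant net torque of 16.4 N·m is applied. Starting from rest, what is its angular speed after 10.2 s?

I = ½MR² = (1/2)(9.14)(0.615)² = 1.728 kg·m².
α = τ/I = 16.4/1.728 = 9.488 rad/s².
ω = ω₀ + αt = 0 + (9.488)(10.2) = 96.78 rad/s.

ω ≈ 96.8 rad/s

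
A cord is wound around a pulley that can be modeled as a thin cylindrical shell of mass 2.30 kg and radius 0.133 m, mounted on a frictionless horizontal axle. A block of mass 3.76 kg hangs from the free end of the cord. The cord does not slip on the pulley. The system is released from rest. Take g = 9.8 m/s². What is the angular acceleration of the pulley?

α ≈ 45.7 rad/s²

I = MR² = (2.30)(0.133)² = 0.04068 kg·m².
Block: mg − T = ma. Pulley: TR = Iα. No-slip: a = αR, so T = (I/R²)a = 2.300·a.
Then mg = (m + 2.300)a, so a = (3.76)(9.8)/(3.76 + 2.300) = 6.081 m/s².
α = a/R = 6.081/0.133 = 45.72 rad/s².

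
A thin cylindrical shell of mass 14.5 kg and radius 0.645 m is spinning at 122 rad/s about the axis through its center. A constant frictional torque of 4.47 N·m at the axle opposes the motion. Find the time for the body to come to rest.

t ≈ 165 s

I = MR² = (14.5)(0.645)² = 6.032 kg·m².
The net torque has magnitude 4.47 N·m, opposing ω.
|α| = τ/I = 4.470/6.032 = 0.7410 rad/s² (deceleration).
0 = ω₀ − |α|t ⇒ t = ω₀/|α| = 122/0.7410 = 164.6 s.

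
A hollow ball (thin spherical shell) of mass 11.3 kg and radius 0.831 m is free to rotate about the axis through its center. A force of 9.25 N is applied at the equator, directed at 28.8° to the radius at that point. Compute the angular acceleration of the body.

α ≈ 0.712 rad/s²

I = (2/3)MR² = (2/3)(11.3)(0.831)² = 5.202 kg·m².
Only the tangential component produces torque: τ = F R sinθ = (9.25)(0.831) sin 28.8° = 3.703 N·m.
From τ = Iα: α = 3.703/5.202 = 0.7118 rad/s².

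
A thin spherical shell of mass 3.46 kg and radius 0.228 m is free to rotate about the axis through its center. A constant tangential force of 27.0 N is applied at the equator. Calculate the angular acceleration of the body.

α ≈ 51.3 rad/s²

I = (2/3)MR² = (2/3)(3.46)(0.228)² = 0.1199 kg·m².
τ = F R = (27.0)(0.228) = 6.156 N·m.
From τ = Iα: α = 6.156/0.1199 = 51.34 rad/s².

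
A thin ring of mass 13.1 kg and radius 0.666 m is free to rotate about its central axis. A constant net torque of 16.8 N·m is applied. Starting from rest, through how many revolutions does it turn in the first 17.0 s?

I = MR² = (13.1)(0.666)² = 5.811 kg·m².
α = τ/I = 16.8/5.811 = 2.891 rad/s².
θ = ½αt² = ½(2.891)(17.0)² = 417.8 rad.
Revolutions = θ/(2π) = 66.49.

≈ 66.5 revolutions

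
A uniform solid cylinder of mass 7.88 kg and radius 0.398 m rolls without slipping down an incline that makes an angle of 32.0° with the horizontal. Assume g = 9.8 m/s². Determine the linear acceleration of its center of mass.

Translation along the incline: Mg sinθ − f = Ma.
Rotation about the center: fR = Iα with I = ½MR². No-slip gives a = αR, so f = (I/R²)a = (1/2)M a.
Substituting: Mg sinθ = (1 + 0.5000)Ma, so a = g sinθ/(1 + 0.5000) = (9.8) sin 32.0° / 1.500 = 3.462 m/s².

a ≈ 3.46 m/s²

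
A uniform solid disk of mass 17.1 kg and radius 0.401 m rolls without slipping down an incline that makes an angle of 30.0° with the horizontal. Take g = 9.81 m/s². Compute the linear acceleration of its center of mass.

a ≈ 3.27 m/s²

Translation along the incline: Mg sinθ − f = Ma.
Rotation about the center: fR = Iα with I = ½MR². No-slip gives a = αR, so f = (I/R²)a = (1/2)M a.
Substituting: Mg sinθ = (1 + 0.5000)Ma, so a = g sinθ/(1 + 0.5000) = (9.81) sin 30.0° / 1.500 = 3.270 m/s².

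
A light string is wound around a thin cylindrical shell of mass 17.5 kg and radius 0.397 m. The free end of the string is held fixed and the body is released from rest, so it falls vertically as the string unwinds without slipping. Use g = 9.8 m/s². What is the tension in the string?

T ≈ 85.8 N

Translation: Mg − T = Ma. Rotation about the center: TR = Iα with I = MR².
With a = αR: T = (I/R²)a = M a, so Mg = (1 + 1.000)Ma.
a = g/(1 + 1.000) = 9.8/2.000 = 4.900 m/s².
T = 1.000·M·a = (1.000)(17.5)(4.900) = 85.75 N.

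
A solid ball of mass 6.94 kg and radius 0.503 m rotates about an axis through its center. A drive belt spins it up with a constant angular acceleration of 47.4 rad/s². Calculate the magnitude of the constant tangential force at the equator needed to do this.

I = (2/5)MR² = (2/5)(6.94)(0.503)² = 0.7024 kg·m².
The required torque is τ = Iα = (0.7024)(47.40) = 33.29 N·m.
A tangential force at the equator gives τ = FR, so F = τ/R = 33.29/0.503 = 66.19 N.

F ≈ 66.2 N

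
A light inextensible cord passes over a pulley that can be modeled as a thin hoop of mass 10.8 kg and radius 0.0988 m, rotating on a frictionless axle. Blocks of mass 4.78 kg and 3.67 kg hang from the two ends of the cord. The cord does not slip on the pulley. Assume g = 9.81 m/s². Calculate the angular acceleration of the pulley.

I = MR² = (10.8)(0.0988)² = 0.1054 kg·m².
Heavier block: m₁g − T₁ = m₁a. Lighter block: T₂ − m₂g = m₂a.
Pulley: (T₁ − T₂)R = Iα = I(a/R), so T₁ − T₂ = (I/R²)a = 1·M_p a = 10.80·a.
Adding the three: (m₁ − m₂)g = (m₁ + m₂ + 10.80)a, so a = (4.78 − 3.67)(9.81)/(4.78 + 3.67 + 10.80) = 0.5657 m/s².
α = a/R = 0.5657/0.0988 = 5.725 rad/s².

α ≈ 5.73 rad/s²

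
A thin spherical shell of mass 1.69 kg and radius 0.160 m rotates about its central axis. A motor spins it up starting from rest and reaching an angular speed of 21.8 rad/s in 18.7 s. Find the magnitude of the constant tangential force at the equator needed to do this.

F ≈ 0.210 N

I = (2/3)MR² = (2/3)(1.69)(0.160)² = 0.02884 kg·m².
α = Δω/Δt = (21.8 − 0)/18.7 = 1.166 rad/s².
The required torque is τ = Iα = (0.02884)(1.166) = 0.03362 N·m.
A tangential force at the equator gives τ = FR, so F = τ/R = 0.03362/0.160 = 0.2102 N.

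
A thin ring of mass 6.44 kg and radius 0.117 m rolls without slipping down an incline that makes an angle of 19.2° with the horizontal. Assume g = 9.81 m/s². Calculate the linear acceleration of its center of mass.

a ≈ 1.61 m/s²

Translation along the incline: Mg sinθ − f = Ma.
Rotation about the center: fR = Iα with I = MR². No-slip gives a = αR, so f = (I/R²)a = M a.
Substituting: Mg sinθ = (1 + 1.000)Ma, so a = g sinθ/(1 + 1.000) = (9.81) sin 19.2° / 2.000 = 1.613 m/s².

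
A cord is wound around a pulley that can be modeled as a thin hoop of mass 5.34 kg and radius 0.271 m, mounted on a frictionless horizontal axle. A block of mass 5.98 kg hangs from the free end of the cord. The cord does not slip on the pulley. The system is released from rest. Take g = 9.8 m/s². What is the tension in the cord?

I = MR² = (5.34)(0.271)² = 0.3922 kg·m².
Block: mg − T = ma. Pulley: TR = Iα. No-slip: a = αR, so T = (I/R²)a = 5.340·a.
Then mg = (m + 5.340)a, so a = (5.98)(9.8)/(5.98 + 5.340) = 5.177 m/s².
T = 5.340·a = 27.65 N.

T ≈ 27.6 N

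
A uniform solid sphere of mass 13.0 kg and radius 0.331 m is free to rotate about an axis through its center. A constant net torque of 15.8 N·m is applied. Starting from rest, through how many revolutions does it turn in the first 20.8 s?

I = (2/5)MR² = (2/5)(13.0)(0.331)² = 0.5697 kg·m².
α = τ/I = 15.8/0.5697 = 27.73 rad/s².
θ = ½αt² = ½(27.73)(20.8)² = 5999 rad.
Revolutions = θ/(2π) = 954.8.

≈ 955 revolutions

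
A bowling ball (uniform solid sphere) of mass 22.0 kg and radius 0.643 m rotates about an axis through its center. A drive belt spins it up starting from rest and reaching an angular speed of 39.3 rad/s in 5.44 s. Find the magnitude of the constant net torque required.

τ ≈ 26.3 N·m

I = (2/5)MR² = (2/5)(22.0)(0.643)² = 3.638 kg·m².
α = Δω/Δt = (39.3 − 0)/5.44 = 7.224 rad/s².
τ = Iα = (3.638)(7.224) = 26.28 N·m.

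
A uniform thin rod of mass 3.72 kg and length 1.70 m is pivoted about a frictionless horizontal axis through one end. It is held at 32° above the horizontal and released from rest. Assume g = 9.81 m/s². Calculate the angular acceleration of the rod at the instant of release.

α ≈ 7.34 rad/s²

About the pivot, I = (1/3)ML² = (1/3)(3.72)(1.70)² = 3.584 kg·m².
The weight acts at the center, a distance L/2 = 0.8500 m from the pivot; τ = Mg(L/2) cos 32° = 26.31 N·m.
α = τ/I = 26.31/3.584 = 7.341 rad/s².
(Equivalently α = (3g/(2L)) cos 32° = 7.341 rad/s².)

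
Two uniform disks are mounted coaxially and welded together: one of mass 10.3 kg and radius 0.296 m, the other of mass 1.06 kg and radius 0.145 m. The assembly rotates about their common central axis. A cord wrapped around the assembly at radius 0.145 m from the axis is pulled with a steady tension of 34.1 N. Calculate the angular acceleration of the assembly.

I = ½M₁R₁² + ½M₂R₂² = ½(10.3)(0.296)² + ½(1.06)(0.145)² = 0.4624 kg·m².
τ = F r = (34.1)(0.145) = 4.944 N·m.
α = τ/I = 4.944/0.4624 = 10.69 rad/s².

α ≈ 10.7 rad/s²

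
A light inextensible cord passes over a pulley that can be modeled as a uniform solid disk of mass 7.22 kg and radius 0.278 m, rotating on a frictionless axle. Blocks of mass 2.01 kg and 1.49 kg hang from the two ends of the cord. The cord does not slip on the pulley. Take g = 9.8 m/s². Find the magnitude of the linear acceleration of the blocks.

a ≈ 0.717 m/s²

I = ½MR² = (1/2)(7.22)(0.278)² = 0.2790 kg·m².
Heavier block: m₁g − T₁ = m₁a. Lighter block: T₂ − m₂g = m₂a.
Pulley: (T₁ − T₂)R = Iα = I(a/R), so T₁ − T₂ = (I/R²)a = (1/2)M_p a = 3.610·a.
Adding the three: (m₁ − m₂)g = (m₁ + m₂ + 3.610)a, so a = (2.01 − 1.49)(9.8)/(2.01 + 1.49 + 3.610) = 0.7167 m/s².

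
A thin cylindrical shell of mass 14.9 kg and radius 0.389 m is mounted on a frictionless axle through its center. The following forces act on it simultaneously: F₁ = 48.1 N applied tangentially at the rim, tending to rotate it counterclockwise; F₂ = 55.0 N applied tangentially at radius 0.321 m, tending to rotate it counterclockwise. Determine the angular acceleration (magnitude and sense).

I = MR² = (14.9)(0.389)² = 2.255 kg·m².
Taking counterclockwise as positive: τ₁ = +(48.1)(0.389) = +18.71 N·m; τ₂ = +(55.0)(0.321) = +17.66 N·m.
Net torque τ = 36.37 N·m.
α = τ/I = 36.37/2.255 = 16.13 rad/s².

α ≈ 16.1 rad/s², counterclockwise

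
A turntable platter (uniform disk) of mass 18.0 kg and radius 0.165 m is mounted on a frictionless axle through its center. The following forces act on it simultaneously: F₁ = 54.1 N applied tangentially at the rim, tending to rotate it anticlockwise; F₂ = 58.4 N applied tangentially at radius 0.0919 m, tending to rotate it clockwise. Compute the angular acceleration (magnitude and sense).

I = ½MR² = (1/2)(18.0)(0.165)² = 0.2450 kg·m².
Taking anticlockwise as positive: τ₁ = +(54.1)(0.165) = +8.927 N·m; τ₂ = −(58.4)(0.0919) = −5.367 N·m.
Net torque τ = 3.560 N·m.
α = τ/I = 3.560/0.2450 = 14.53 rad/s².

α ≈ 14.5 rad/s², anticlockwise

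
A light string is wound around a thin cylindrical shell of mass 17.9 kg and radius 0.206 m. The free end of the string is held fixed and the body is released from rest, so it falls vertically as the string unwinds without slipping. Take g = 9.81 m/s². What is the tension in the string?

T ≈ 87.8 N

Translation: Mg − T = Ma. Rotation about the center: TR = Iα with I = MR².
With a = αR: T = (I/R²)a = M a, so Mg = (1 + 1.000)Ma.
a = g/(1 + 1.000) = 9.81/2.000 = 4.905 m/s².
T = 1.000·M·a = (1.000)(17.9)(4.905) = 87.80 N.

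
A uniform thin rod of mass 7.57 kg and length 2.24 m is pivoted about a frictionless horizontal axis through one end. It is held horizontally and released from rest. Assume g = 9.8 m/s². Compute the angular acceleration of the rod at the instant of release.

α ≈ 6.56 rad/s²

About the pivot, I = (1/3)ML² = (1/3)(7.57)(2.24)² = 12.66 kg·m².
The weight acts at the center, a distance L/2 = 1.120 m from the pivot; τ = Mg(L/2) = 83.09 N·m.
α = τ/I = 83.09/12.66 = 6.562 rad/s².
(Equivalently α = (3g/(2L)) = 6.562 rad/s².)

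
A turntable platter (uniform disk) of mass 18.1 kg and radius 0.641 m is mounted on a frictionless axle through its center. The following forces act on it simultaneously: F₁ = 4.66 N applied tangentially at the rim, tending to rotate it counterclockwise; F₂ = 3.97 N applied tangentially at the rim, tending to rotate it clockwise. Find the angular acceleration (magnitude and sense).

I = ½MR² = (1/2)(18.1)(0.641)² = 3.718 kg·m².
Taking counterclockwise as positive: τ₁ = +(4.66)(0.641) = +2.987 N·m; τ₂ = −(3.97)(0.641) = −2.545 N·m.
Net torque τ = 0.4423 N·m.
α = τ/I = 0.4423/3.718 = 0.1189 rad/s².

α ≈ 0.119 rad/s², counterclockwise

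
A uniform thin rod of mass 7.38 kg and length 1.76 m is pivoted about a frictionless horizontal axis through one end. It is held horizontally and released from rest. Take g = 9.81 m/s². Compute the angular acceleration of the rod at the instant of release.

About the pivot, I = (1/3)ML² = (1/3)(7.38)(1.76)² = 7.620 kg·m².
The weight acts at the center, a distance L/2 = 0.8800 m from the pivot; τ = Mg(L/2) = 63.71 N·m.
α = τ/I = 63.71/7.620 = 8.361 rad/s².
(Equivalently α = (3g/(2L)) = 8.361 rad/s².)

α ≈ 8.36 rad/s²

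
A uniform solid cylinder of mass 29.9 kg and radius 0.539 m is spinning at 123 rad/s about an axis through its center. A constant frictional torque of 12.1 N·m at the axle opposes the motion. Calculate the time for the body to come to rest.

t ≈ 44.2 s

I = ½MR² = (1/2)(29.9)(0.539)² = 4.343 kg·m².
The net torque has magnitude 12.1 N·m, opposing ω.
|α| = τ/I = 12.10/4.343 = 2.786 rad/s² (deceleration).
0 = ω₀ − |α|t ⇒ t = ω₀/|α| = 123/2.786 = 44.15 s.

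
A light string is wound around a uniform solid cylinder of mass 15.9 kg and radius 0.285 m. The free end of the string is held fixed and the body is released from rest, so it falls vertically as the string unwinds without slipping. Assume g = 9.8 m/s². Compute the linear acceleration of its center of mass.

Translation: Mg − T = Ma. Rotation about the center: TR = Iα with I = ½MR².
With a = αR: T = (I/R²)a = (1/2)M a, so Mg = (1 + 0.5000)Ma.
a = g/(1 + 0.5000) = 9.8/1.500 = 6.533 m/s².

a ≈ 6.53 m/s²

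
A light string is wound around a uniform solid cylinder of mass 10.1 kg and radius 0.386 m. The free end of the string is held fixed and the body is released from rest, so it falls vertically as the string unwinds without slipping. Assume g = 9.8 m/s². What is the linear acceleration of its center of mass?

a ≈ 6.53 m/s²

Translation: Mg − T = Ma. Rotation about the center: TR = Iα with I = ½MR².
With a = αR: T = (I/R²)a = (1/2)M a, so Mg = (1 + 0.5000)Ma.
a = g/(1 + 0.5000) = 9.8/1.500 = 6.533 m/s².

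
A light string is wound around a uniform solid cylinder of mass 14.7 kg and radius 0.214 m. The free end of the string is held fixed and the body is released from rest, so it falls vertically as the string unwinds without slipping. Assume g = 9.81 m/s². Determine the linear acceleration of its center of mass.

Translation: Mg − T = Ma. Rotation about the center: TR = Iα with I = ½MR².
With a = αR: T = (I/R²)a = (1/2)M a, so Mg = (1 + 0.5000)Ma.
a = g/(1 + 0.5000) = 9.81/1.500 = 6.540 m/s².

a ≈ 6.54 m/s²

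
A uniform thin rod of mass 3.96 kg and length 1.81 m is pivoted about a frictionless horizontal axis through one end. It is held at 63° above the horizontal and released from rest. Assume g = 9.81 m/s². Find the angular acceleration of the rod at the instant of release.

About the pivot, I = (1/3)ML² = (1/3)(3.96)(1.81)² = 4.324 kg·m².
The weight acts at the center, a distance L/2 = 0.9050 m from the pivot; τ = Mg(L/2) cos 63° = 15.96 N·m.
α = τ/I = 15.96/4.324 = 3.691 rad/s².

α ≈ 3.69 rad/s²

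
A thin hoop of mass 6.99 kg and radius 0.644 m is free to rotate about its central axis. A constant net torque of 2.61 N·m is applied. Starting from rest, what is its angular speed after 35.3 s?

I = MR² = (6.99)(0.644)² = 2.899 kg·m².
α = τ/I = 2.61/2.899 = 0.9003 rad/s².
ω = ω₀ + αt = 0 + (0.9003)(35.3) = 31.78 rad/s.

ω ≈ 31.8 rad/s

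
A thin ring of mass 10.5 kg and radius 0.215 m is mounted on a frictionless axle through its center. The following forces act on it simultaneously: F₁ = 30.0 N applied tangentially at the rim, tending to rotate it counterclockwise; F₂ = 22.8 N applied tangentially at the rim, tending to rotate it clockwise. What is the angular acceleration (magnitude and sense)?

α ≈ 3.19 rad/s², counterclockwise

I = MR² = (10.5)(0.215)² = 0.4854 kg·m².
Taking counterclockwise as positive: τ₁ = +(30.0)(0.215) = +6.450 N·m; τ₂ = −(22.8)(0.215) = −4.902 N·m.
Net torque τ = 1.548 N·m.
α = τ/I = 1.548/0.4854 = 3.189 rad/s².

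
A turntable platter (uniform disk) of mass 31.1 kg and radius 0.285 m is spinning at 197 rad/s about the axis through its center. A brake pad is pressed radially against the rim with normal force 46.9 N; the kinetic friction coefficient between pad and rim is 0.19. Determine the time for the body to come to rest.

I = ½MR² = (1/2)(31.1)(0.285)² = 1.263 kg·m².
Friction force f = μN = (0.19)(46.9) = 8.911 N at the rim; torque magnitude τ = fR = 2.540 N·m, opposing ω.
|α| = τ/I = 2.540/1.263 = 2.011 rad/s² (deceleration).
0 = ω₀ − |α|t ⇒ t = ω₀/|α| = 197/2.011 = 97.97 s.

t ≈ 98.0 s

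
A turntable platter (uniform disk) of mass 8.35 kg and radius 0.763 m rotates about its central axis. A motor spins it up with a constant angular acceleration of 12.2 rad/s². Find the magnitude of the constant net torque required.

I = ½MR² = (1/2)(8.35)(0.763)² = 2.431 kg·m².
τ = Iα = (2.431)(12.20) = 29.65 N·m.

τ ≈ 29.7 N·m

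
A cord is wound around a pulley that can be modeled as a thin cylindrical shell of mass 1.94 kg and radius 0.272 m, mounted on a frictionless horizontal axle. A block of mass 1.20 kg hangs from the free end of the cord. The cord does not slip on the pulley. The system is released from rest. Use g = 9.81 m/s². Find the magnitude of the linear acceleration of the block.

a ≈ 3.75 m/s²

I = MR² = (1.94)(0.272)² = 0.1435 kg·m².
Block: mg − T = ma. Pulley: TR = Iα. No-slip: a = αR, so T = (I/R²)a = 1.940·a.
Then mg = (m + 1.940)a, so a = (1.20)(9.81)/(1.20 + 1.940) = 3.749 m/s².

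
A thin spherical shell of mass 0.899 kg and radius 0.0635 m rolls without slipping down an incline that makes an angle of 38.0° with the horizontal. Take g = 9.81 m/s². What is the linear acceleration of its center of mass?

a ≈ 3.62 m/s²

Translation along the incline: Mg sinθ − f = Ma.
Rotation about the center: fR = Iα with I = (2/3)MR². No-slip gives a = αR, so f = (I/R²)a = (2/3)M a.
Substituting: Mg sinθ = (1 + 0.6667)Ma, so a = g sinθ/(1 + 0.6667) = (9.81) sin 38.0° / 1.667 = 3.624 m/s².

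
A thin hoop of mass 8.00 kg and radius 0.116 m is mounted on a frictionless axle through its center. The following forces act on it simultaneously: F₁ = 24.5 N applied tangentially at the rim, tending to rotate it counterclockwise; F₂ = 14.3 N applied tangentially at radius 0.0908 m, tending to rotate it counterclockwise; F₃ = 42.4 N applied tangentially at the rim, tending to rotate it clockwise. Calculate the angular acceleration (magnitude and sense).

I = MR² = (8.00)(0.116)² = 0.1076 kg·m².
Taking counterclockwise as positive: τ₁ = +(24.5)(0.116) = +2.842 N·m; τ₂ = +(14.3)(0.0908) = +1.298 N·m; τ₃ = −(42.4)(0.116) = −4.918 N·m.
Net torque τ = -0.7780 N·m.
α = τ/I = -0.7780/0.1076 = -7.227 rad/s².

α ≈ 7.23 rad/s², clockwise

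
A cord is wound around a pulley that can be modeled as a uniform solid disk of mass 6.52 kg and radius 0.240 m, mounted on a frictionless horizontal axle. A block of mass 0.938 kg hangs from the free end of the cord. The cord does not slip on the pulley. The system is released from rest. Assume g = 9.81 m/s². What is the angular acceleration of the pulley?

I = ½MR² = (1/2)(6.52)(0.240)² = 0.1878 kg·m².
Block: mg − T = ma. Pulley: TR = Iα. No-slip: a = αR, so T = (I/R²)a = 3.260·a.
Then mg = (m + 3.260)a, so a = (0.938)(9.81)/(0.938 + 3.260) = 2.192 m/s².
α = a/R = 2.192/0.240 = 9.133 rad/s².

α ≈ 9.13 rad/s²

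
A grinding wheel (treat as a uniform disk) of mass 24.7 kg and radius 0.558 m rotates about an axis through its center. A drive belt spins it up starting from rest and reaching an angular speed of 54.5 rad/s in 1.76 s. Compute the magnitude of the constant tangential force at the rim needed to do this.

I = ½MR² = (1/2)(24.7)(0.558)² = 3.845 kg·m².
α = Δω/Δt = (54.5 − 0)/1.76 = 30.97 rad/s².
The required torque is τ = Iα = (3.845)(30.97) = 119.1 N·m.
A tangential force at the rim gives τ = FR, so F = τ/R = 119.1/0.558 = 213.4 N.

F ≈ 213 N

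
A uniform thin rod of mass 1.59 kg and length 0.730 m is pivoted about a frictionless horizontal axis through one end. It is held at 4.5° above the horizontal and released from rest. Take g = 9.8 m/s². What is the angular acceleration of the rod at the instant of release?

About the pivot, I = (1/3)ML² = (1/3)(1.59)(0.730)² = 0.2824 kg·m².
The weight acts at the center, a distance L/2 = 0.3650 m from the pivot; τ = Mg(L/2) cos 4.5° = 5.670 N·m.
α = τ/I = 5.670/0.2824 = 20.07 rad/s².

α ≈ 20.1 rad/s²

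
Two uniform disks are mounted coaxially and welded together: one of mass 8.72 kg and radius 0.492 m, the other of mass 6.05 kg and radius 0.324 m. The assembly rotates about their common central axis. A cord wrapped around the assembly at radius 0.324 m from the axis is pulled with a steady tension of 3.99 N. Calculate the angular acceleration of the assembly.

I = ½M₁R₁² + ½M₂R₂² = ½(8.72)(0.492)² + ½(6.05)(0.324)² = 1.373 kg·m².
τ = F r = (3.99)(0.324) = 1.293 N·m.
α = τ/I = 1.293/1.373 = 0.9416 rad/s².

α ≈ 0.942 rad/s²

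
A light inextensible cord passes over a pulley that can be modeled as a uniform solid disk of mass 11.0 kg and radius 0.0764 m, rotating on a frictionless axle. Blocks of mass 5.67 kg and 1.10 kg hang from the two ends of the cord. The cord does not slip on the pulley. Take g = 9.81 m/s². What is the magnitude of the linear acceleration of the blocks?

I = ½MR² = (1/2)(11.0)(0.0764)² = 0.03210 kg·m².
Heavier block: m₁g − T₁ = m₁a. Lighter block: T₂ − m₂g = m₂a.
Pulley: (T₁ − T₂)R = Iα = I(a/R), so T₁ − T₂ = (I/R²)a = (1/2)M_p a = 5.500·a.
Adding the three: (m₁ − m₂)g = (m₁ + m₂ + 5.500)a, so a = (5.67 − 1.10)(9.81)/(5.67 + 1.10 + 5.500) = 3.654 m/s².

a ≈ 3.65 m/s²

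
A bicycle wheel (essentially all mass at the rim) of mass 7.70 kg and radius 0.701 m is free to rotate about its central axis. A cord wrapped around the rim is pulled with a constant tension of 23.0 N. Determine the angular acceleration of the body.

α ≈ 4.26 rad/s²

I = MR² = (7.70)(0.701)² = 3.784 kg·m².
τ = F R = (23.0)(0.701) = 16.12 N·m.
From τ = Iα: α = 16.12/3.784 = 4.261 rad/s².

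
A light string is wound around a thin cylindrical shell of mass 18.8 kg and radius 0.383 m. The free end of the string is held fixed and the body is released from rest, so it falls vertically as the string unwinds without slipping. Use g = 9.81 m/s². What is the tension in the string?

T ≈ 92.2 N

Translation: Mg − T = Ma. Rotation about the center: TR = Iα with I = MR².
With a = αR: T = (I/R²)a = M a, so Mg = (1 + 1.000)Ma.
a = g/(1 + 1.000) = 9.81/2.000 = 4.905 m/s².
T = 1.000·M·a = (1.000)(18.8)(4.905) = 92.21 N.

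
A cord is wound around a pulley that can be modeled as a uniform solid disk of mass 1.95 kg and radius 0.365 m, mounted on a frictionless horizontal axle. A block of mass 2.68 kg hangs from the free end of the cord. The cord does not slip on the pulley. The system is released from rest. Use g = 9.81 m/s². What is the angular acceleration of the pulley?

α ≈ 19.7 rad/s²

I = ½MR² = (1/2)(1.95)(0.365)² = 0.1299 kg·m².
Block: mg − T = ma. Pulley: TR = Iα. No-slip: a = αR, so T = (I/R²)a = 0.9750·a.
Then mg = (m + 0.9750)a, so a = (2.68)(9.81)/(2.68 + 0.9750) = 7.193 m/s².
α = a/R = 7.193/0.365 = 19.71 rad/s².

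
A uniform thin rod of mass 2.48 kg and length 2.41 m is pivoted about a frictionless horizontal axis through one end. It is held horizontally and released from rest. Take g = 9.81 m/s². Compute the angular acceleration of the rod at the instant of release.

α ≈ 6.11 rad/s²

About the pivot, I = (1/3)ML² = (1/3)(2.48)(2.41)² = 4.801 kg·m².
The weight acts at the center, a distance L/2 = 1.205 m from the pivot; τ = Mg(L/2) = 29.32 N·m.
α = τ/I = 29.32/4.801 = 6.106 rad/s².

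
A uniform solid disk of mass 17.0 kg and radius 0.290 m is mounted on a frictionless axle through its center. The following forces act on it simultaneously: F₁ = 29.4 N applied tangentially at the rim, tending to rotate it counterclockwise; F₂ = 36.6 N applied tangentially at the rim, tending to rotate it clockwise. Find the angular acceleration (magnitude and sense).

I = ½MR² = (1/2)(17.0)(0.290)² = 0.7148 kg·m².
Taking counterclockwise as positive: τ₁ = +(29.4)(0.290) = +8.526 N·m; τ₂ = −(36.6)(0.290) = −10.61 N·m.
Net torque τ = -2.088 N·m.
α = τ/I = -2.088/0.7148 = -2.921 rad/s².

α ≈ 2.92 rad/s², clockwise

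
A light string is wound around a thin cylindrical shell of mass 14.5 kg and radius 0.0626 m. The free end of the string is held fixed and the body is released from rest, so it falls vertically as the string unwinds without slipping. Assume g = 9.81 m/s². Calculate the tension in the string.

T ≈ 71.1 N

Translation: Mg − T = Ma. Rotation about the center: TR = Iα with I = MR².
With a = αR: T = (I/R²)a = M a, so Mg = (1 + 1.000)Ma.
a = g/(1 + 1.000) = 9.81/2.000 = 4.905 m/s².
T = 1.000·M·a = (1.000)(14.5)(4.905) = 71.12 N.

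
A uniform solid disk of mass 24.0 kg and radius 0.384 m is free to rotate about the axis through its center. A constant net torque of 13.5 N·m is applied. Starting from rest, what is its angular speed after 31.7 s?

ω ≈ 242 rad/s

I = ½MR² = (1/2)(24.0)(0.384)² = 1.769 kg·m².
α = τ/I = 13.5/1.769 = 7.629 rad/s².
ω = ω₀ + αt = 0 + (7.629)(31.7) = 241.9 rad/s.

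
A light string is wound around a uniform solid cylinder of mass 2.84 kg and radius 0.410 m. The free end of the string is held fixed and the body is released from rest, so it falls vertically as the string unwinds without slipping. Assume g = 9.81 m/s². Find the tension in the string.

T ≈ 9.29 N

Translation: Mg − T = Ma. Rotation about the center: TR = Iα with I = ½MR².
With a = αR: T = (I/R²)a = (1/2)M a, so Mg = (1 + 0.5000)Ma.
a = g/(1 + 0.5000) = 9.81/1.500 = 6.540 m/s².
T = 0.5000·M·a = (0.5000)(2.84)(6.540) = 9.287 N.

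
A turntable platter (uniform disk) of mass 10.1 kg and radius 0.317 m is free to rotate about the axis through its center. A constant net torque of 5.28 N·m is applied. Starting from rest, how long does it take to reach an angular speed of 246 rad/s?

t ≈ 23.6 s

I = ½MR² = (1/2)(10.1)(0.317)² = 0.5075 kg·m².
α = τ/I = 5.28/0.5075 = 10.40 rad/s².
ω = αt ⇒ t = ω/α = 246/10.40 = 23.64 s.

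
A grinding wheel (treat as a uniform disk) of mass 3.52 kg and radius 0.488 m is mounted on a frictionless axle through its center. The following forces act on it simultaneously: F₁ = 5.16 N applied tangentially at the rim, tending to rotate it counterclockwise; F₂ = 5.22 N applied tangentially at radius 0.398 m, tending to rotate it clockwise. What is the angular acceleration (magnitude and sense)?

I = ½MR² = (1/2)(3.52)(0.488)² = 0.4191 kg·m².
Taking counterclockwise as positive: τ₁ = +(5.16)(0.488) = +2.518 N·m; τ₂ = −(5.22)(0.398) = −2.078 N·m.
Net torque τ = 0.4405 N·m.
α = τ/I = 0.4405/0.4191 = 1.051 rad/s².

α ≈ 1.05 rad/s², counterclockwise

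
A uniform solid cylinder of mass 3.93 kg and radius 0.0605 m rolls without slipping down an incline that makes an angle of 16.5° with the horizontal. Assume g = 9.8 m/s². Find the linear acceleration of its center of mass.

Translation along the incline: Mg sinθ − f = Ma.
Rotation about the center: fR = Iα with I = ½MR². No-slip gives a = αR, so f = (I/R²)a = (1/2)M a.
Substituting: Mg sinθ = (1 + 0.5000)Ma, so a = g sinθ/(1 + 0.5000) = (9.8) sin 16.5° / 1.500 = 1.856 m/s².

a ≈ 1.86 m/s²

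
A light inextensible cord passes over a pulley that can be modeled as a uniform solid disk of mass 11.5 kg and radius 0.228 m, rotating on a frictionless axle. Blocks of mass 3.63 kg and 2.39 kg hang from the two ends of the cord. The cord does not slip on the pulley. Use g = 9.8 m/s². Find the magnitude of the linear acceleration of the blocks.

a ≈ 1.03 m/s²

I = ½MR² = (1/2)(11.5)(0.228)² = 0.2989 kg·m².
Heavier block: m₁g − T₁ = m₁a. Lighter block: T₂ − m₂g = m₂a.
Pulley: (T₁ − T₂)R = Iα = I(a/R), so T₁ − T₂ = (I/R²)a = (1/2)M_p a = 5.750·a.
Adding the three: (m₁ − m₂)g = (m₁ + m₂ + 5.750)a, so a = (3.63 − 2.39)(9.8)/(3.63 + 2.39 + 5.750) = 1.032 m/s².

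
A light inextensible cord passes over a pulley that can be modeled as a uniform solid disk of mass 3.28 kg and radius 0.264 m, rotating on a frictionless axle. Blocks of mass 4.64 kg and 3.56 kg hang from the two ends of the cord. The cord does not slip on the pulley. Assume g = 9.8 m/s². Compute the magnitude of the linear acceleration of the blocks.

I = ½MR² = (1/2)(3.28)(0.264)² = 0.1143 kg·m².
Heavier block: m₁g − T₁ = m₁a. Lighter block: T₂ − m₂g = m₂a.
Pulley: (T₁ − T₂)R = Iα = I(a/R), so T₁ − T₂ = (I/R²)a = (1/2)M_p a = 1.640·a.
Adding the three: (m₁ − m₂)g = (m₁ + m₂ + 1.640)a, so a = (4.64 − 3.56)(9.8)/(4.64 + 3.56 + 1.640) = 1.076 m/s².

a ≈ 1.08 m/s²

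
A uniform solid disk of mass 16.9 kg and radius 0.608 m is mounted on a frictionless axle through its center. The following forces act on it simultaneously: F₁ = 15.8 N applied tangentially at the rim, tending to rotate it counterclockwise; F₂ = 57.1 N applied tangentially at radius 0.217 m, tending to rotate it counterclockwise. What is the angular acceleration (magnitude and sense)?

I = ½MR² = (1/2)(16.9)(0.608)² = 3.124 kg·m².
Taking counterclockwise as positive: τ₁ = +(15.8)(0.608) = +9.606 N·m; τ₂ = +(57.1)(0.217) = +12.39 N·m.
Net torque τ = 22.00 N·m.
α = τ/I = 22.00/3.124 = 7.042 rad/s².

α ≈ 7.04 rad/s², counterclockwise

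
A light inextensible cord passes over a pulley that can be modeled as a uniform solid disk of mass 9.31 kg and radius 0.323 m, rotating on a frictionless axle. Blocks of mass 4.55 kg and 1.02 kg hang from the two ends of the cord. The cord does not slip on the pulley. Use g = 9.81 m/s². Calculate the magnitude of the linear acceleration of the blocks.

I = ½MR² = (1/2)(9.31)(0.323)² = 0.4857 kg·m².
Heavier block: m₁g − T₁ = m₁a. Lighter block: T₂ − m₂g = m₂a.
Pulley: (T₁ − T₂)R = Iα = I(a/R), so T₁ − T₂ = (I/R²)a = (1/2)M_p a = 4.655·a.
Adding the three: (m₁ − m₂)g = (m₁ + m₂ + 4.655)a, so a = (4.55 − 1.02)(9.81)/(4.55 + 1.02 + 4.655) = 3.387 m/s².

a ≈ 3.39 m/s²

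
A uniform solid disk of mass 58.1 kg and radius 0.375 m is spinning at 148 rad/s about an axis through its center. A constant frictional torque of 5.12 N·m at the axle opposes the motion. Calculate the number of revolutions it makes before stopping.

≈ 1390 revolutions

I = ½MR² = (1/2)(58.1)(0.375)² = 4.085 kg·m².
The net torque has magnitude 5.12 N·m, opposing ω.
|α| = τ/I = 5.120/4.085 = 1.253 rad/s² (deceleration).
ω² = ω₀² − 2|α|θ with ω = 0 ⇒ θ = ω₀²/(2|α|) = 8738 rad = 1391 rev.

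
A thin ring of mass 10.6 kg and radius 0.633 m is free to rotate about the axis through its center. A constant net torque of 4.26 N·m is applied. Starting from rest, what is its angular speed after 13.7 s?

ω ≈ 13.7 rad/s

I = MR² = (10.6)(0.633)² = 4.247 kg·m².
α = τ/I = 4.26/4.247 = 1.003 rad/s².
ω = ω₀ + αt = 0 + (1.003)(13.7) = 13.74 rad/s.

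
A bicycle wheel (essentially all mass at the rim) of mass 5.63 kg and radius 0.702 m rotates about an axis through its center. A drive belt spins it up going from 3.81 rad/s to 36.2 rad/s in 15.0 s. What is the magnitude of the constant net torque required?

I = MR² = (5.63)(0.702)² = 2.774 kg·m².
α = Δω/Δt = (36.2 − 3.81)/15.0 = 2.159 rad/s².
τ = Iα = (2.774)(2.159) = 5.991 N·m.

τ ≈ 5.99 N·m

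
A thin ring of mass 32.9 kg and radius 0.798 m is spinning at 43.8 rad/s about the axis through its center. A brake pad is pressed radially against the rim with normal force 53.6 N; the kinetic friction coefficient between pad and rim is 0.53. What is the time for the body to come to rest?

I = MR² = (32.9)(0.798)² = 20.95 kg·m².
Friction force f = μN = (0.53)(53.6) = 28.41 N at the rim; torque magnitude τ = fR = 22.67 N·m, opposing ω.
|α| = τ/I = 22.67/20.95 = 1.082 rad/s² (deceleration).
0 = ω₀ − |α|t ⇒ t = ω₀/|α| = 43.8/1.082 = 40.48 s.

t ≈ 40.5 s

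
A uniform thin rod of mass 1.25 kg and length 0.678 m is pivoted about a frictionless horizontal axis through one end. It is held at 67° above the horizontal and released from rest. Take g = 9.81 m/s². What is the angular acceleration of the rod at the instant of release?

α ≈ 8.48 rad/s²

About the pivot, I = (1/3)ML² = (1/3)(1.25)(0.678)² = 0.1915 kg·m².
The weight acts at the center, a distance L/2 = 0.3390 m from the pivot; τ = Mg(L/2) cos 67° = 1.624 N·m.
α = τ/I = 1.624/0.1915 = 8.480 rad/s².
(Equivalently α = (3g/(2L)) cos 67° = 8.480 rad/s².)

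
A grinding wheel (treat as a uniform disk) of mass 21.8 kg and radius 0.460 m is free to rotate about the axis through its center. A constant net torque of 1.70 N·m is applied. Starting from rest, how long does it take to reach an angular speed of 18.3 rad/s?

I = ½MR² = (1/2)(21.8)(0.460)² = 2.306 kg·m².
α = τ/I = 1.70/2.306 = 0.7371 rad/s².
ω = αt ⇒ t = ω/α = 18.3/0.7371 = 24.83 s.

t ≈ 24.8 s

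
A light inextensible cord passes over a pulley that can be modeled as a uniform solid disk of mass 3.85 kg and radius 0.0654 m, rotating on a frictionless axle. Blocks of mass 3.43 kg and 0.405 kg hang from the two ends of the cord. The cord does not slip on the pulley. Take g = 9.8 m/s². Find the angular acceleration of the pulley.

I = ½MR² = (1/2)(3.85)(0.0654)² = 0.008234 kg·m².
Heavier block: m₁g − T₁ = m₁a. Lighter block: T₂ − m₂g = m₂a.
Pulley: (T₁ − T₂)R = Iα = I(a/R), so T₁ − T₂ = (I/R²)a = (1/2)M_p a = 1.925·a.
Adding the three: (m₁ − m₂)g = (m₁ + m₂ + 1.925)a, so a = (3.43 − 0.405)(9.8)/(3.43 + 0.405 + 1.925) = 5.147 m/s².
α = a/R = 5.147/0.0654 = 78.70 rad/s².

α ≈ 78.7 rad/s²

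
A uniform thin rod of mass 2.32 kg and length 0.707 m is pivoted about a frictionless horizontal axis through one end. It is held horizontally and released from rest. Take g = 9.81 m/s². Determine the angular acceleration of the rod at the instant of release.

About the pivot, I = (1/3)ML² = (1/3)(2.32)(0.707)² = 0.3865 kg·m².
The weight acts at the center, a distance L/2 = 0.3535 m from the pivot; τ = Mg(L/2) = 8.045 N·m.
α = τ/I = 8.045/0.3865 = 20.81 rad/s².

α ≈ 20.8 rad/s²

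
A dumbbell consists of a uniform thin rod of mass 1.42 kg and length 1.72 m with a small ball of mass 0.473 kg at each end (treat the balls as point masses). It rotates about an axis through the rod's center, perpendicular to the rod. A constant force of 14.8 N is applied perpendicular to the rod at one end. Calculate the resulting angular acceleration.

I_rod = (1/12)ML² = (1/12)(1.42)(1.72)² = 0.3501 kg·m².
I_balls = 2·m·(L/2)² = 2(0.473)(0.8600)² = 0.6997 kg·m².
Total I = 1.050 kg·m².
τ = F·(L/2) = (14.8)(0.860) = 12.73 N·m.
α = τ/I = 12.73/1.050 = 12.12 rad/s².

α ≈ 12.1 rad/s²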